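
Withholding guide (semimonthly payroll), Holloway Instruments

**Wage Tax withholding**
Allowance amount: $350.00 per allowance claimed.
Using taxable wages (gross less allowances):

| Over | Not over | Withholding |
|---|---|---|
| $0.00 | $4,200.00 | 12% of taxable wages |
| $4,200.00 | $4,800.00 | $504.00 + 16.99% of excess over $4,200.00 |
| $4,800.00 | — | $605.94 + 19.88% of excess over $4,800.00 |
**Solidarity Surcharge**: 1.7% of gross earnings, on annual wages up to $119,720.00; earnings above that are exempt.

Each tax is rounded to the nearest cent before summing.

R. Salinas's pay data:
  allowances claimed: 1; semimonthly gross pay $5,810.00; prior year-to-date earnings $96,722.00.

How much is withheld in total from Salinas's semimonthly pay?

$835.92

Wage Tax: taxable = $5,810.00 − 1×$350.00 = $5,460.00
  $605.94 + 19.88% × ($5,460.00 − $4,800.00) = $605.94 + 19.88% × $660.00 = $737.15
Solidarity Surcharge: 1.7% × $5,810.00 = $98.77
Total: $737.15 + $98.77 = $835.92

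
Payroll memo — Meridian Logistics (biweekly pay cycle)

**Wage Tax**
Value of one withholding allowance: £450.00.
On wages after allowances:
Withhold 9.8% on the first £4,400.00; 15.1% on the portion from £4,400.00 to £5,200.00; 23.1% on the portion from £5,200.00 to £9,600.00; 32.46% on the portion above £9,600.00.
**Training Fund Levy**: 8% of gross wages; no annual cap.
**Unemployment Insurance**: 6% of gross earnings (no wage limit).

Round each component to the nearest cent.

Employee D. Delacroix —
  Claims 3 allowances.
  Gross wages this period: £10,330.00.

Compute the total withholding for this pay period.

Wage Tax: taxable = £10,330.00 − 3×£450.00 = £8,980.00
  £552.00 + 23.1% × (£8,980.00 − £5,200.00) = £552.00 + 23.1% × £3,780.00 = £1,425.18
Training Fund Levy: 8% × £10,330.00 = £826.40
Unemployment Insurance: 6% × £10,330.00 = £619.80
Total: £1,425.18 + £826.40 + £619.80 = £2,871.38

£2,871.38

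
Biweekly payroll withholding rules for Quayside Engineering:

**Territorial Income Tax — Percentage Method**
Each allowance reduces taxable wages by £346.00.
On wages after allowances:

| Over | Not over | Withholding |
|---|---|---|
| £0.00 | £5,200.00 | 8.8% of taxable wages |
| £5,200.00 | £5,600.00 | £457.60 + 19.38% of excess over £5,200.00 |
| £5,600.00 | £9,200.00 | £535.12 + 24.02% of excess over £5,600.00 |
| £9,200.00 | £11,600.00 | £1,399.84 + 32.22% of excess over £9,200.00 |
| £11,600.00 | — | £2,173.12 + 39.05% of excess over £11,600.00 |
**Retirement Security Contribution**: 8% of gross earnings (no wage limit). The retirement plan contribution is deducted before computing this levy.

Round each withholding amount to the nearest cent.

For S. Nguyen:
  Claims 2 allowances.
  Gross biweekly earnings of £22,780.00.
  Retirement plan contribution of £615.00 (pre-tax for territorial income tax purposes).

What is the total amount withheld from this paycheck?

Territorial Income Tax: taxable = £22,780.00 − £615.00 − 2×£346.00 = £21,473.00
  £2,173.12 + 39.05% × (£21,473.00 − £11,600.00) = £2,173.12 + 39.05% × £9,873.00 = £6,028.53
Retirement Security Contribution: 8% × £22,165.00 = £1,773.20
Total: £6,028.53 + £1,773.20 = £7,801.73

£7,801.73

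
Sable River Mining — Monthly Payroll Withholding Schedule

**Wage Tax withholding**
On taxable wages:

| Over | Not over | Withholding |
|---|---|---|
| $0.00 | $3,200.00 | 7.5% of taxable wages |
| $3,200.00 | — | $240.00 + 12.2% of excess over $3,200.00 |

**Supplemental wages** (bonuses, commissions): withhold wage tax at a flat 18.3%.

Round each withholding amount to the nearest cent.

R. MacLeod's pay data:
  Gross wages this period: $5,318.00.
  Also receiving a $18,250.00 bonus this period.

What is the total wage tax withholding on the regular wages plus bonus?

Wage Tax: taxable = $5,318.00
  $240.00 + 12.2% × ($5,318.00 − $3,200.00) = $240.00 + 12.2% × $2,118.00 = $498.40
Supplemental (18.3% flat on bonus): 18.3% × $18,250.00 = $3,339.75
Total wage tax: $498.40 + $3,339.75 = $3,838.15

$3,838.15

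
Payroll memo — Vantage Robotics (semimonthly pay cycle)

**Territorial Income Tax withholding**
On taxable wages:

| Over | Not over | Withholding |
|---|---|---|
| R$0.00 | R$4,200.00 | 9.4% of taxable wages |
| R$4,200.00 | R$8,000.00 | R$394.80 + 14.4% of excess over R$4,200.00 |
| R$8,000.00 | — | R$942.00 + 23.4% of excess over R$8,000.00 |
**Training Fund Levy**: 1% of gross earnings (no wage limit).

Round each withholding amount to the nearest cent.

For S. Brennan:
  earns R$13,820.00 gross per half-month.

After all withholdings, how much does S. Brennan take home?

Territorial Income Tax: taxable = R$13,820.00
  R$942.00 + 23.4% × (R$13,820.00 − R$8,000.00) = R$942.00 + 23.4% × R$5,820.00 = R$2,303.88
Training Fund Levy: 1% × R$13,820.00 = R$138.20
Total withheld: R$2,303.88 + R$138.20 = R$2,442.08
Net pay: R$13,820.00 − R$2,442.08 = R$11,377.92

R$11,377.92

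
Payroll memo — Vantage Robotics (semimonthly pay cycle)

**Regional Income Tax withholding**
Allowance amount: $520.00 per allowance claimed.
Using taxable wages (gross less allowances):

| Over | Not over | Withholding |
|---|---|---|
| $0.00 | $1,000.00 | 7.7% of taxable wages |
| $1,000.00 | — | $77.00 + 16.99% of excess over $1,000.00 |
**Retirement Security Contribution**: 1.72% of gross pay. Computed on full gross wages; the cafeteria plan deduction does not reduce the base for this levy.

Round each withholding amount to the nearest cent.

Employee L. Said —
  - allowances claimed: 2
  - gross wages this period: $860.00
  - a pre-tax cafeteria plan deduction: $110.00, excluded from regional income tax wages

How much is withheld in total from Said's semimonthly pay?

Regional Income Tax: taxable = $860.00 − $110.00 − 2×$520.00 = $-290.00
  Taxable ≤ 0 → $0.00
Retirement Security Contribution: 1.72% × $860.00 = $14.79
Total: $0.00 + $14.79 = $14.79

$14.79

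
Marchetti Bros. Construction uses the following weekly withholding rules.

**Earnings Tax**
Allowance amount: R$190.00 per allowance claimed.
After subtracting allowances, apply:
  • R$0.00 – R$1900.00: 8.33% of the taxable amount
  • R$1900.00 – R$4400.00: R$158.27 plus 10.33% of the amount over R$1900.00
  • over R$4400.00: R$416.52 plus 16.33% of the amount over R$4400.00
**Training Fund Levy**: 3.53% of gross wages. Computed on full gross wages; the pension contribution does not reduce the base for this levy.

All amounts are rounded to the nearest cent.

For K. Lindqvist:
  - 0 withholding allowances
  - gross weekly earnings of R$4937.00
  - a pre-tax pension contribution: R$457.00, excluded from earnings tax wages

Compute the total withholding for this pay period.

R$603.86

Earnings Tax: taxable = R$4937.00 − R$457.00 = R$4480.00
  R$416.52 + 16.33% × (R$4480.00 − R$4400.00) = R$416.52 + 16.33% × R$80.00 = R$429.58
Training Fund Levy: 3.53% × R$4937.00 = R$174.28
Total: R$429.58 + R$174.28 = R$603.86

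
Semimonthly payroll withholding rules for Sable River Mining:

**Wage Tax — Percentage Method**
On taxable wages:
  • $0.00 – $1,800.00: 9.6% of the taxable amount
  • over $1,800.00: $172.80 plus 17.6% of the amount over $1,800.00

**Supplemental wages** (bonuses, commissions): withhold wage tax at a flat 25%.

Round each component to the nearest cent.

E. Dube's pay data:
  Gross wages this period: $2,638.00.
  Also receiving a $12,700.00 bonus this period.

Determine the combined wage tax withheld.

$3,495.29

Wage Tax: taxable = $2,638.00
  $172.80 + 17.6% × ($2,638.00 − $1,800.00) = $172.80 + 17.6% × $838.00 = $320.29
Supplemental (25% flat on bonus): 25% × $12,700.00 = $3,175.00
Total wage tax: $320.29 + $3,175.00 = $3,495.29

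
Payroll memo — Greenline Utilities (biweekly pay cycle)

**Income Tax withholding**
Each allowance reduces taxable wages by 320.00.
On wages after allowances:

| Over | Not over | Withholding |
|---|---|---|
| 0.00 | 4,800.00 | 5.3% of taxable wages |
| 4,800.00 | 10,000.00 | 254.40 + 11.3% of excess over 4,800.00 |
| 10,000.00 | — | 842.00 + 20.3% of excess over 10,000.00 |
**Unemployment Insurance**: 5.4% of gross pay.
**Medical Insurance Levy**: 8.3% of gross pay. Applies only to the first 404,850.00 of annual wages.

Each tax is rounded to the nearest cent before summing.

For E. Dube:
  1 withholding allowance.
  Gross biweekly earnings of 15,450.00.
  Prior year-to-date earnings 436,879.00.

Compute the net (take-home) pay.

12,732.31

Income Tax: taxable = 15,450.00 − 1×320.00 = 15,130.00
  842.00 + 20.3% × (15,130.00 − 10,000.00) = 842.00 + 20.3% × 5,130.00 = 1,883.39
Unemployment Insurance: 5.4% × 15,450.00 = 834.30
Medical Insurance Levy: YTD 436,879.00 ≥ cap 404,850.00 → 0.00
Total withheld: 1,883.39 + 834.30 + 0.00 = 2,717.69
Net pay: 15,450.00 − 2,717.69 = 12,732.31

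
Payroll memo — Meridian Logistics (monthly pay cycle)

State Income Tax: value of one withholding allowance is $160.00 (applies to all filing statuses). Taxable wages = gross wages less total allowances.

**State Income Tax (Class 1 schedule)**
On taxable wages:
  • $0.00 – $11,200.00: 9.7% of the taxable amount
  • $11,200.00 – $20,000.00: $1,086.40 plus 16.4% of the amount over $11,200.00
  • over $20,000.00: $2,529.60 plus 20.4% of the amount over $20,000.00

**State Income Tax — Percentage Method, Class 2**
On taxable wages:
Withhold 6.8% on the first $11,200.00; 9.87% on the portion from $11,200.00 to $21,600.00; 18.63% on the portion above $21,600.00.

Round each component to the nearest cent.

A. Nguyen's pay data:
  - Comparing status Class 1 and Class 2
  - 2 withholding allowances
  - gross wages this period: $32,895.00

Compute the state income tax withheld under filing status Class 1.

$5,094.90

State Income Tax (Class 1): taxable = $32,895.00 − 2×$160.00 = $32,575.00
  $2,529.60 + 20.4% × ($32,575.00 − $20,000.00) = $2,529.60 + 20.4% × $12,575.00 = $5,094.90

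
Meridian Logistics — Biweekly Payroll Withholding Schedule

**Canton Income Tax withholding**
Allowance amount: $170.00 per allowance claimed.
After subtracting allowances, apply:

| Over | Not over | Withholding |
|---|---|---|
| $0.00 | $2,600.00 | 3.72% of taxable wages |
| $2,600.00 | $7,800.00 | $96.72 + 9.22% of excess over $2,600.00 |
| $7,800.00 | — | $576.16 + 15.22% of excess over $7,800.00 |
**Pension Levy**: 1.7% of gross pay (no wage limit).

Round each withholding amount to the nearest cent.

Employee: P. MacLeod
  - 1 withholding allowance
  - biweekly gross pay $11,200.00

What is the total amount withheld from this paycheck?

$1,258.17

Canton Income Tax: taxable = $11,200.00 − 1×$170.00 = $11,030.00
  $576.16 + 15.22% × ($11,030.00 − $7,800.00) = $576.16 + 15.22% × $3,230.00 = $1,067.77
Pension Levy: 1.7% × $11,200.00 = $190.40
Total: $1,067.77 + $190.40 = $1,258.17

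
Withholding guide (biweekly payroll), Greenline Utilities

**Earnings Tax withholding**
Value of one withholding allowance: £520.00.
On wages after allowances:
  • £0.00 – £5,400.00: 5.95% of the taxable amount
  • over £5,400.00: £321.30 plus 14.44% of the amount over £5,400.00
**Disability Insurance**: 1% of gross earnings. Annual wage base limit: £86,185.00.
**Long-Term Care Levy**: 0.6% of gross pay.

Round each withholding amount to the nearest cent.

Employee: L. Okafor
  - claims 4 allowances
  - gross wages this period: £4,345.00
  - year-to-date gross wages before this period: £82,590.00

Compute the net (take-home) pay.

Earnings Tax: taxable = £4,345.00 − 4×£520.00 = £2,265.00
  5.95% × £2,265.00 = £134.77
Disability Insurance: cap £86,185.00 − YTD £82,590.00 = £3,595.00 subject; 1% × £3,595.00 = £35.95
Long-Term Care Levy: 0.6% × £4,345.00 = £26.07
Total withheld: £134.77 + £35.95 + £26.07 = £196.79
Net pay: £4,345.00 − £196.79 = £4,148.21

£4,148.21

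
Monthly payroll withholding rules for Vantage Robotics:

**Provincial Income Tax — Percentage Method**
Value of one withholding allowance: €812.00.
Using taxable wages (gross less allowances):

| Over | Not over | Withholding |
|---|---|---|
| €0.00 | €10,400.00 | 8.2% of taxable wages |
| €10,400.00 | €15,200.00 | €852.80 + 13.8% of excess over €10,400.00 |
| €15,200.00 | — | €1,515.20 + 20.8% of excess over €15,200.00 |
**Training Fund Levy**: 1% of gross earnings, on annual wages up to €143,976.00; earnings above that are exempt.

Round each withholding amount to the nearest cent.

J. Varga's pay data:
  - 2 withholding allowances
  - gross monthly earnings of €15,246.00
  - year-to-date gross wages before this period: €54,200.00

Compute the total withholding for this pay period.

Provincial Income Tax: taxable = €15,246.00 − 2×€812.00 = €13,622.00
  €852.80 + 13.8% × (€13,622.00 − €10,400.00) = €852.80 + 13.8% × €3,222.00 = €1,297.44
Training Fund Levy: 1% × €15,246.00 = €152.46
Total: €1,297.44 + €152.46 = €1,449.90

€1,449.90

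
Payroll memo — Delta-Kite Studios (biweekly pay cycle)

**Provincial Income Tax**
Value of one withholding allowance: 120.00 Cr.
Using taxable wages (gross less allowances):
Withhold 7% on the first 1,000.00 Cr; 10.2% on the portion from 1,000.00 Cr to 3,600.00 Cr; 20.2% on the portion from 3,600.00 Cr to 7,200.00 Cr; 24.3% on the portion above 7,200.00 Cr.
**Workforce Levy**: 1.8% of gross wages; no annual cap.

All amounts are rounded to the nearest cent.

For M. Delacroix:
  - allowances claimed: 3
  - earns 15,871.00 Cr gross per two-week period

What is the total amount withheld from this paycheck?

Provincial Income Tax: taxable = 15,871.00 Cr − 3×120.00 Cr = 15,511.00 Cr
  1,062.40 Cr + 24.3% × (15,511.00 Cr − 7,200.00 Cr) = 1,062.40 Cr + 24.3% × 8,311.00 Cr = 3,081.97 Cr
Workforce Levy: 1.8% × 15,871.00 Cr = 285.68 Cr
Total: 3,081.97 Cr + 285.68 Cr = 3,367.65 Cr

3,367.65 Cr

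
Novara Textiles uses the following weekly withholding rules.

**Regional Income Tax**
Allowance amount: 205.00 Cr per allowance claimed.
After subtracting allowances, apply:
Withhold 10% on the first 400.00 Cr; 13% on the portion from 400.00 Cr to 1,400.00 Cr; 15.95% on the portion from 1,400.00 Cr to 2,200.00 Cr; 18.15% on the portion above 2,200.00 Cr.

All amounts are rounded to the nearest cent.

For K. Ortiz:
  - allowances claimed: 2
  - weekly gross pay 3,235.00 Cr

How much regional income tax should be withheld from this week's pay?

411.04 Cr

Regional Income Tax: taxable = 3,235.00 Cr − 2×205.00 Cr = 2,825.00 Cr
  297.60 Cr + 18.15% × (2,825.00 Cr − 2,200.00 Cr) = 297.60 Cr + 18.15% × 625.00 Cr = 411.04 Cr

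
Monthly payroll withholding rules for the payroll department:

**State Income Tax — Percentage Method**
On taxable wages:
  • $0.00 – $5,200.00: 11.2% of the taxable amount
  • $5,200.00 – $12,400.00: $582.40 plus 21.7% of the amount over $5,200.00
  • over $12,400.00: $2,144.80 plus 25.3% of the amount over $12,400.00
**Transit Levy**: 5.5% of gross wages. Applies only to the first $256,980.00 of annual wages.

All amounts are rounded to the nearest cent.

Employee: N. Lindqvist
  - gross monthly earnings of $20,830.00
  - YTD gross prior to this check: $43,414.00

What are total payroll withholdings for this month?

State Income Tax: taxable = $20,830.00
  $2,144.80 + 25.3% × ($20,830.00 − $12,400.00) = $2,144.80 + 25.3% × $8,430.00 = $4,277.59
Transit Levy: 5.5% × $20,830.00 = $1,145.65
Total: $4,277.59 + $1,145.65 = $5,423.24

$5,423.24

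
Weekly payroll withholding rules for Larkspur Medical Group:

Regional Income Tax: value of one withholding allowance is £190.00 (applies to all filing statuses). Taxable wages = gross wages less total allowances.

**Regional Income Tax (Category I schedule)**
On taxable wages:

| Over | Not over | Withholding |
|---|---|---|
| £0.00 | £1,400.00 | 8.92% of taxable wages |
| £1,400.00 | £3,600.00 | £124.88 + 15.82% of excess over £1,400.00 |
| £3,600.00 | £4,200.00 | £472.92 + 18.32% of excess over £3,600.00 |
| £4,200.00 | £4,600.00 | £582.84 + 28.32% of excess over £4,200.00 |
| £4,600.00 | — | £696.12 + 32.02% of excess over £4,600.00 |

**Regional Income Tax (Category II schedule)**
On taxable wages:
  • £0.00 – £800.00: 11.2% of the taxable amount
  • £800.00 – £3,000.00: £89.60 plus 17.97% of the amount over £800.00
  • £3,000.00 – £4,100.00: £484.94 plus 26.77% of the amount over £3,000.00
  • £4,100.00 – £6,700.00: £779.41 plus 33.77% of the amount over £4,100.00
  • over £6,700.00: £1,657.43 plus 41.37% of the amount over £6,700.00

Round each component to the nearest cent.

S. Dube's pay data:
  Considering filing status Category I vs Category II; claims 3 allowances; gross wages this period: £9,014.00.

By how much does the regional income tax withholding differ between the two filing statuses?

Regional Income Tax (Category I): taxable = £9,014.00 − 3×£190.00 = £8,444.00
  £696.12 + 32.02% × (£8,444.00 − £4,600.00) = £696.12 + 32.02% × £3,844.00 = £1,926.97
Regional Income Tax (Category II): taxable = £9,014.00 − 3×£190.00 = £8,444.00
  £1,657.43 + 41.37% × (£8,444.00 − £6,700.00) = £1,657.43 + 41.37% × £1,744.00 = £2,378.92
Difference: |£1,926.97 − £2,378.92| = £451.95 (higher under Category II)

£451.95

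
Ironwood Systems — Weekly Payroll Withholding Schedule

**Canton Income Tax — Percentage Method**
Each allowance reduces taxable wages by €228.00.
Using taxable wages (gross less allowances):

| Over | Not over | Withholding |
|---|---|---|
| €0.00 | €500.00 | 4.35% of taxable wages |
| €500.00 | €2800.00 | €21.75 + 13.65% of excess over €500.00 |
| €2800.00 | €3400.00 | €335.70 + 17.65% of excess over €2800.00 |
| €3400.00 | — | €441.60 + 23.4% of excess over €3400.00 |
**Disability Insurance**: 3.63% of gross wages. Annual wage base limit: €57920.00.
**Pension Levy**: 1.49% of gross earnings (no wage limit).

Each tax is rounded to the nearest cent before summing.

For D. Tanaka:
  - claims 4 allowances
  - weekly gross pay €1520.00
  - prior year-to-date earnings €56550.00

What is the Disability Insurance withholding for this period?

Disability Insurance: cap €57920.00 − YTD €56550.00 = €1370.00 subject; 3.63% × €1370.00 = €49.73

€49.73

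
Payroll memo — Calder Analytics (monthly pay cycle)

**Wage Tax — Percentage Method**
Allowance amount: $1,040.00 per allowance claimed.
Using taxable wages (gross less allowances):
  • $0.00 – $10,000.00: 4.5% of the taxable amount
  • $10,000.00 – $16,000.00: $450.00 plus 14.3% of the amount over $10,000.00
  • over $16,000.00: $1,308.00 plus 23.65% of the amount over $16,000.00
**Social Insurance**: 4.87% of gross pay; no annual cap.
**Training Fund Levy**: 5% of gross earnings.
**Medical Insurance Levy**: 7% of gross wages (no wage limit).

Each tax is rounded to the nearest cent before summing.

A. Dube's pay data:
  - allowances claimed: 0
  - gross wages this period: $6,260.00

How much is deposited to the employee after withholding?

Wage Tax: taxable = $6,260.00
  4.5% × $6,260.00 = $281.70
Social Insurance: 4.87% × $6,260.00 = $304.86
Training Fund Levy: 5% × $6,260.00 = $313.00
Medical Insurance Levy: 7% × $6,260.00 = $438.20
Total withheld: $281.70 + $304.86 + $313.00 + $438.20 = $1,337.76
Net pay: $6,260.00 − $1,337.76 = $4,922.24

$4,922.24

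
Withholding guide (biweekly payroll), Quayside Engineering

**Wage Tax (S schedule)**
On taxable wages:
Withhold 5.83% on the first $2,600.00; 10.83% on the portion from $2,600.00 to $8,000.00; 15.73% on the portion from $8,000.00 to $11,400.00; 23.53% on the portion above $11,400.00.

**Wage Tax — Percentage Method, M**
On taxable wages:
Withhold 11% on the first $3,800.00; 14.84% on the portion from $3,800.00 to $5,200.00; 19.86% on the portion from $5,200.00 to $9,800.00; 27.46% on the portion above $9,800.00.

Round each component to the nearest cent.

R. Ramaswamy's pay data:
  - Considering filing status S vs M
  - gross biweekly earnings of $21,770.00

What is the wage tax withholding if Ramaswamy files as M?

Wage Tax (M): taxable = $21,770.00
  $1,539.32 + 27.46% × ($21,770.00 − $9,800.00) = $1,539.32 + 27.46% × $11,970.00 = $4,826.28

$4,826.28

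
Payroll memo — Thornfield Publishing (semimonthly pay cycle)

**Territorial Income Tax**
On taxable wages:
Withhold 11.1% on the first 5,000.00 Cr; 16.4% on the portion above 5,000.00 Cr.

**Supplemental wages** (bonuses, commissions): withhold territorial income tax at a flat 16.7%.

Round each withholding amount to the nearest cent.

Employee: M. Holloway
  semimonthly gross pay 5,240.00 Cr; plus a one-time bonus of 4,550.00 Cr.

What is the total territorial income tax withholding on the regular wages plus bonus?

Territorial Income Tax: taxable = 5,240.00 Cr
  555.00 Cr + 16.4% × (5,240.00 Cr − 5,000.00 Cr) = 555.00 Cr + 16.4% × 240.00 Cr = 594.36 Cr
Supplemental (16.7% flat on bonus): 16.7% × 4,550.00 Cr = 759.85 Cr
Total territorial income tax: 594.36 Cr + 759.85 Cr = 1,354.21 Cr

1,354.21 Cr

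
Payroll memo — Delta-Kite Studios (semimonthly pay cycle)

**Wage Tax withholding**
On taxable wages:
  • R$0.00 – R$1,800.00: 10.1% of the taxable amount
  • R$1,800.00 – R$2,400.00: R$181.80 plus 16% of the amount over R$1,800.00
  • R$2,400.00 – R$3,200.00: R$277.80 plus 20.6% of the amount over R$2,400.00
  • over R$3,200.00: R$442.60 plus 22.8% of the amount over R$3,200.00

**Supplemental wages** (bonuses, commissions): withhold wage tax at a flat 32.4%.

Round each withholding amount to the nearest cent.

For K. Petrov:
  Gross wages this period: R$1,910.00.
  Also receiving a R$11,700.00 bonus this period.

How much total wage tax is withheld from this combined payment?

R$3,990.20

Wage Tax: taxable = R$1,910.00
  R$181.80 + 16% × (R$1,910.00 − R$1,800.00) = R$181.80 + 16% × R$110.00 = R$199.40
Supplemental (32.4% flat on bonus): 32.4% × R$11,700.00 = R$3,790.80
Total wage tax: R$199.40 + R$3,790.80 = R$3,990.20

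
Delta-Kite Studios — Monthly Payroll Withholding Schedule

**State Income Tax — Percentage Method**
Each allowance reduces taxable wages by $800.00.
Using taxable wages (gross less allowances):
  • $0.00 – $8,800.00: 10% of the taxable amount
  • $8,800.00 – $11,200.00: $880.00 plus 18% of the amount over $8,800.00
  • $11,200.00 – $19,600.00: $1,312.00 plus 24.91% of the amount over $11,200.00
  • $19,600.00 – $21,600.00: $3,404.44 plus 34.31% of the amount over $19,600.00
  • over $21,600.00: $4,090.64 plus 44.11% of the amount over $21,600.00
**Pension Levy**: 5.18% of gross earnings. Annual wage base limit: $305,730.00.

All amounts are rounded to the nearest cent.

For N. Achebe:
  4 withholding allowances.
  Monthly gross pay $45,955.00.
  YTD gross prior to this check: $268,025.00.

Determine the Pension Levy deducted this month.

Pension Levy: cap $305,730.00 − YTD $268,025.00 = $37,705.00 subject; 5.18% × $37,705.00 = $1,953.12

$1,953.12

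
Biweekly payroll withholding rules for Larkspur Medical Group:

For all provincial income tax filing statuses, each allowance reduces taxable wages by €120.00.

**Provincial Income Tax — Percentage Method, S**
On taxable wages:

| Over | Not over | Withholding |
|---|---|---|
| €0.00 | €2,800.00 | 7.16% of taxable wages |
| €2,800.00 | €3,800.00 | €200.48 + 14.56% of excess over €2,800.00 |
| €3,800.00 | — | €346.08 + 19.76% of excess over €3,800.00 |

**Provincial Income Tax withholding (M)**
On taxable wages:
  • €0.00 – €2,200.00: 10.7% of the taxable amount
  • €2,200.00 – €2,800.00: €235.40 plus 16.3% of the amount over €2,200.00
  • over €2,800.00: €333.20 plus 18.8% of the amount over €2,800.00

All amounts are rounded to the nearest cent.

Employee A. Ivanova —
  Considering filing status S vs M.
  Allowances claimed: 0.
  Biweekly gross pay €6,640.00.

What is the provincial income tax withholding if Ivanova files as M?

Provincial Income Tax (M): taxable = €6,640.00
  €333.20 + 18.8% × (€6,640.00 − €2,800.00) = €333.20 + 18.8% × €3,840.00 = €1,055.12

€1,055.12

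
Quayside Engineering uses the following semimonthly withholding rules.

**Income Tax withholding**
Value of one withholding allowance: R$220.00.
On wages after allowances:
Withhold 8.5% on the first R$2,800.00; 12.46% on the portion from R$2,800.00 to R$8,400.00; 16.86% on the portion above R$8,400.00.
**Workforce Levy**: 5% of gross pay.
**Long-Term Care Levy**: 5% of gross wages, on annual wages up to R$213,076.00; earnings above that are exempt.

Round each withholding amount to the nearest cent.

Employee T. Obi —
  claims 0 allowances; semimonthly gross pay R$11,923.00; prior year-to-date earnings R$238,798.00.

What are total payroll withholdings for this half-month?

Income Tax: taxable = R$11,923.00
  R$935.76 + 16.86% × (R$11,923.00 − R$8,400.00) = R$935.76 + 16.86% × R$3,523.00 = R$1,529.74
Workforce Levy: 5% × R$11,923.00 = R$596.15
Long-Term Care Levy: YTD R$238,798.00 ≥ cap R$213,076.00 → R$0.00
Total: R$1,529.74 + R$596.15 + R$0.00 = R$2,125.89

R$2,125.89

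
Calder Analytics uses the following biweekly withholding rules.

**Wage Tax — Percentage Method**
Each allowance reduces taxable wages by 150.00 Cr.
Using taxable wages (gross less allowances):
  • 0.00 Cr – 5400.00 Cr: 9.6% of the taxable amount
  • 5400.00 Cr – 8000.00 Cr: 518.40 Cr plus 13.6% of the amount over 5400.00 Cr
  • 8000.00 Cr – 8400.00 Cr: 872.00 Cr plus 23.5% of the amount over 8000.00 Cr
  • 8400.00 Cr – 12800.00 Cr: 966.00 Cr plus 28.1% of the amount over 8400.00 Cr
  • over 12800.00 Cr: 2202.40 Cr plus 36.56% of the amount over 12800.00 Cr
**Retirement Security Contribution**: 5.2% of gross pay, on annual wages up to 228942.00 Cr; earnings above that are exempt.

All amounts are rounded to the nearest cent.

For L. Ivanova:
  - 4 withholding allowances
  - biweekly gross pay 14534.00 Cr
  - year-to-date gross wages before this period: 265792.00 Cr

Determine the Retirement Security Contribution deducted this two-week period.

0.00 Cr

Retirement Security Contribution: YTD 265792.00 Cr ≥ cap 228942.00 Cr → 0.00 Cr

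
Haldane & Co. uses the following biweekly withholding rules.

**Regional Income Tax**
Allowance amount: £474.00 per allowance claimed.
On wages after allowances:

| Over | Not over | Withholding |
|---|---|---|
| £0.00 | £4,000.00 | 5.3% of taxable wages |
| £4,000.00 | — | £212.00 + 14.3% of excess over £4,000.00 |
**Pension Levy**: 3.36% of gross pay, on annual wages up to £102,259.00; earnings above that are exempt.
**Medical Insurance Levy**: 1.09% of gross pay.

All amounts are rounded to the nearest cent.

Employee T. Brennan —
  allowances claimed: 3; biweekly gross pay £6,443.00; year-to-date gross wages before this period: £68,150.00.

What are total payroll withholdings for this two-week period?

Regional Income Tax: taxable = £6,443.00 − 3×£474.00 = £5,021.00
  £212.00 + 14.3% × (£5,021.00 − £4,000.00) = £212.00 + 14.3% × £1,021.00 = £358.00
Pension Levy: 3.36% × £6,443.00 = £216.48
Medical Insurance Levy: 1.09% × £6,443.00 = £70.23
Total: £358.00 + £216.48 + £70.23 = £644.71

£644.71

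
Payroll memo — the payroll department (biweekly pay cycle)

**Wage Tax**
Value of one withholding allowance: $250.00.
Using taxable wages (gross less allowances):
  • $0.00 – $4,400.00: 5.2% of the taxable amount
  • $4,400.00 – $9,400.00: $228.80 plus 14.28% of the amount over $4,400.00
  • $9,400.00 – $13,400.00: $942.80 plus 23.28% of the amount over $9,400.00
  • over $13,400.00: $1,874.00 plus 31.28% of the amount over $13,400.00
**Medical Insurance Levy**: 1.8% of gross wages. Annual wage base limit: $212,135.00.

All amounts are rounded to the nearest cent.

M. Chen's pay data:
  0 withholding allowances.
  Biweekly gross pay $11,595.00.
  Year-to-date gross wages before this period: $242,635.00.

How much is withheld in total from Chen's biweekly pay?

$1,453.80

Wage Tax: taxable = $11,595.00
  $942.80 + 23.28% × ($11,595.00 − $9,400.00) = $942.80 + 23.28% × $2,195.00 = $1,453.80
Medical Insurance Levy: YTD $242,635.00 ≥ cap $212,135.00 → $0.00
Total: $1,453.80 + $0.00 = $1,453.80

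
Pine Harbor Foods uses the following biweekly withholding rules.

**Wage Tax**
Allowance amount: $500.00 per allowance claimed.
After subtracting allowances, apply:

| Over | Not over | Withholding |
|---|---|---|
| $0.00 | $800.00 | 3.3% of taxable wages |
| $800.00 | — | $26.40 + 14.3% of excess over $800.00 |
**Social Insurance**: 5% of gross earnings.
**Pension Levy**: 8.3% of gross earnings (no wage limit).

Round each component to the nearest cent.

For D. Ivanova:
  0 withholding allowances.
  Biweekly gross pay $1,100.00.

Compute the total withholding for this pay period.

$215.60

Wage Tax: taxable = $1,100.00
  $26.40 + 14.3% × ($1,100.00 − $800.00) = $26.40 + 14.3% × $300.00 = $69.30
Social Insurance: 5% × $1,100.00 = $55.00
Pension Levy: 8.3% × $1,100.00 = $91.30
Total: $69.30 + $55.00 + $91.30 = $215.60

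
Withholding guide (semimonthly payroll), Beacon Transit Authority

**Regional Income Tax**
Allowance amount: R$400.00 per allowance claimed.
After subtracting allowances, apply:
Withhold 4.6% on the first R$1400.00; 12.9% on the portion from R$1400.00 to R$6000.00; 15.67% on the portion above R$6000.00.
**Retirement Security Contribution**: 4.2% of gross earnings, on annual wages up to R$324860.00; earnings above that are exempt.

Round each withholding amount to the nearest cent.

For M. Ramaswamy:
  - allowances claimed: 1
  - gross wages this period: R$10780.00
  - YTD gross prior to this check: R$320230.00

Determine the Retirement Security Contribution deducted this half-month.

Retirement Security Contribution: cap R$324860.00 − YTD R$320230.00 = R$4630.00 subject; 4.2% × R$4630.00 = R$194.46

R$194.46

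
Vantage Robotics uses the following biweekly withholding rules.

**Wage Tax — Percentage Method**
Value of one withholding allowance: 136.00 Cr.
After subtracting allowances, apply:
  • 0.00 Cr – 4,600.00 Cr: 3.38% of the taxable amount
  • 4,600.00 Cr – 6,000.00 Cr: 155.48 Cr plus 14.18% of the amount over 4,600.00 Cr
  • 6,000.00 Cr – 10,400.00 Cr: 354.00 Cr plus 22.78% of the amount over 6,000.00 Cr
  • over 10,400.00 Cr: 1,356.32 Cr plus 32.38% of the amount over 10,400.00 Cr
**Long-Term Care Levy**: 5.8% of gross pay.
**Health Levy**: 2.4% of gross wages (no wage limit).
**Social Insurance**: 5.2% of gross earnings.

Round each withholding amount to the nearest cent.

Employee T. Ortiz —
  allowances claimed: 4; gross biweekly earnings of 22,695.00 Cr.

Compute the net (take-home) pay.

Wage Tax: taxable = 22,695.00 Cr − 4×136.00 Cr = 22,151.00 Cr
  1,356.32 Cr + 32.38% × (22,151.00 Cr − 10,400.00 Cr) = 1,356.32 Cr + 32.38% × 11,751.00 Cr = 5,161.29 Cr
Long-Term Care Levy: 5.8% × 22,695.00 Cr = 1,316.31 Cr
Health Levy: 2.4% × 22,695.00 Cr = 544.68 Cr
Social Insurance: 5.2% × 22,695.00 Cr = 1,180.14 Cr
Total withheld: 5,161.29 Cr + 1,316.31 Cr + 544.68 Cr + 1,180.14 Cr = 8,202.42 Cr
Net pay: 22,695.00 Cr − 8,202.42 Cr = 14,492.58 Cr

14,492.58 Cr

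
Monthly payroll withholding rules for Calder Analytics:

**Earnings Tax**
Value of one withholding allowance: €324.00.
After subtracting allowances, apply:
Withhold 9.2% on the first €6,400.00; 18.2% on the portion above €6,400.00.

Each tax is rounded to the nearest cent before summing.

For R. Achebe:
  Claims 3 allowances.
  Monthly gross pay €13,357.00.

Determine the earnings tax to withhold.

Earnings Tax: taxable = €13,357.00 − 3×€324.00 = €12,385.00
  €588.80 + 18.2% × (€12,385.00 − €6,400.00) = €588.80 + 18.2% × €5,985.00 = €1,678.07

€1,678.07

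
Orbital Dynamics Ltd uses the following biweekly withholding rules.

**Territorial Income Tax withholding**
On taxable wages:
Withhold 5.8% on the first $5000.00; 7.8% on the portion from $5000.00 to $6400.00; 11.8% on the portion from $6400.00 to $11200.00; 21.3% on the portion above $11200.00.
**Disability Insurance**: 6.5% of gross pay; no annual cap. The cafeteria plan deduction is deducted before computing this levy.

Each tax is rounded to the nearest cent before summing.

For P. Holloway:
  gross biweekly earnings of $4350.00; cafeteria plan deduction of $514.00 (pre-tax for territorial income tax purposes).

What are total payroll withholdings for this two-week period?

Territorial Income Tax: taxable = $4350.00 − $514.00 = $3836.00
  5.8% × $3836.00 = $222.49
Disability Insurance: 6.5% × $3836.00 = $249.34
Total: $222.49 + $249.34 = $471.83

$471.83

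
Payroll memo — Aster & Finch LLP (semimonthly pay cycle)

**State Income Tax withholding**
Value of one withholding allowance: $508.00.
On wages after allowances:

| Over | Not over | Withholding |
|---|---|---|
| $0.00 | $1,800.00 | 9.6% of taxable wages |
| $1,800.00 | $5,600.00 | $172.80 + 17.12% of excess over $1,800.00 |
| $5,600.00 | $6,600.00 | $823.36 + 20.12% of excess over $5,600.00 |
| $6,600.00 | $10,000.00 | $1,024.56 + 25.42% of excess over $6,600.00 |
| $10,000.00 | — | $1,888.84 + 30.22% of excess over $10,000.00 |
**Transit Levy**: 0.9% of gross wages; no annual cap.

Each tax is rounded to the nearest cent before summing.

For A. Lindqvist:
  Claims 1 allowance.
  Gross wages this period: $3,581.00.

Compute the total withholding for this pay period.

$422.97

State Income Tax: taxable = $3,581.00 − 1×$508.00 = $3,073.00
  $172.80 + 17.12% × ($3,073.00 − $1,800.00) = $172.80 + 17.12% × $1,273.00 = $390.74
Transit Levy: 0.9% × $3,581.00 = $32.23
Total: $390.74 + $32.23 = $422.97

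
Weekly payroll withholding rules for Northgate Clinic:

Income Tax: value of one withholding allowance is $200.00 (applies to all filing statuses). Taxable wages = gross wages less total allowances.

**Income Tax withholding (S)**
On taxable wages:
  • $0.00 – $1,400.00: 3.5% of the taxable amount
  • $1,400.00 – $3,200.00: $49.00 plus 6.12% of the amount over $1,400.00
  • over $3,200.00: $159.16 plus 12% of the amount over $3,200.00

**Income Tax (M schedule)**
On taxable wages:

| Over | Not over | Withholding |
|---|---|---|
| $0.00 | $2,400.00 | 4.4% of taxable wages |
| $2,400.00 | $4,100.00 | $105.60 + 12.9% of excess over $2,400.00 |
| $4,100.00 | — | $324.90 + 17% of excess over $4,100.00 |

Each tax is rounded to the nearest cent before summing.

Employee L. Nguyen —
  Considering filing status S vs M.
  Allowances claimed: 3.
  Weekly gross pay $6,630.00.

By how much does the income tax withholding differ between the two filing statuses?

Income Tax (S): taxable = $6,630.00 − 3×$200.00 = $6,030.00
  $159.16 + 12% × ($6,030.00 − $3,200.00) = $159.16 + 12% × $2,830.00 = $498.76
Income Tax (M): taxable = $6,630.00 − 3×$200.00 = $6,030.00
  $324.90 + 17% × ($6,030.00 − $4,100.00) = $324.90 + 17% × $1,930.00 = $653.00
Difference: |$498.76 − $653.00| = $154.24 (higher under M)

$154.24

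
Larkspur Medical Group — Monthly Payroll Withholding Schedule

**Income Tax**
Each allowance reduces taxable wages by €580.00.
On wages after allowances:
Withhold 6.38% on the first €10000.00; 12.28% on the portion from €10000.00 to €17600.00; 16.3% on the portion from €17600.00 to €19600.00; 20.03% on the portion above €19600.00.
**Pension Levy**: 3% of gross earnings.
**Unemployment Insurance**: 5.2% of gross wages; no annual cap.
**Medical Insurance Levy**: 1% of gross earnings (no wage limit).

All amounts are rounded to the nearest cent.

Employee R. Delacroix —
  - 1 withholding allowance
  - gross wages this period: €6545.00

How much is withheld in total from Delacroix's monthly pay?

€982.71

Income Tax: taxable = €6545.00 − 1×€580.00 = €5965.00
  6.38% × €5965.00 = €380.57
Pension Levy: 3% × €6545.00 = €196.35
Unemployment Insurance: 5.2% × €6545.00 = €340.34
Medical Insurance Levy: 1% × €6545.00 = €65.45
Total: €380.57 + €196.35 + €340.34 + €65.45 = €982.71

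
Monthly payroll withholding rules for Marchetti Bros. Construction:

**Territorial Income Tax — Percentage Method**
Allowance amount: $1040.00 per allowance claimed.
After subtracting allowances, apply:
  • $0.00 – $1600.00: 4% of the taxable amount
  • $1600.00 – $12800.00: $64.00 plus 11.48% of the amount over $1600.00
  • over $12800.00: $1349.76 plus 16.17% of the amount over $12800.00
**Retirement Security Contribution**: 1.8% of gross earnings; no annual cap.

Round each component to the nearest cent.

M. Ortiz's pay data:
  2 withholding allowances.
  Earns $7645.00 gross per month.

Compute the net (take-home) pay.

Territorial Income Tax: taxable = $7645.00 − 2×$1040.00 = $5565.00
  $64.00 + 11.48% × ($5565.00 − $1600.00) = $64.00 + 11.48% × $3965.00 = $519.18
Retirement Security Contribution: 1.8% × $7645.00 = $137.61
Total withheld: $519.18 + $137.61 = $656.79
Net pay: $7645.00 − $656.79 = $6988.21

$6988.21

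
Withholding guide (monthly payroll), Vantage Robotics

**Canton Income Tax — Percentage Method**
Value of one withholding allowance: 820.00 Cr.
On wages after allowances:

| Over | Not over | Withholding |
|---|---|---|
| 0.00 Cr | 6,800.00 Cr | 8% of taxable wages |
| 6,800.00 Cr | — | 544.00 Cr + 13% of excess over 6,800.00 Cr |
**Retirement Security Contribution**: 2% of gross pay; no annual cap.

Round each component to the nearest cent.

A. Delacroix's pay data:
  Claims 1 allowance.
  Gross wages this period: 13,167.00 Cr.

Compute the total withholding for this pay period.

Canton Income Tax: taxable = 13,167.00 Cr − 1×820.00 Cr = 12,347.00 Cr
  544.00 Cr + 13% × (12,347.00 Cr − 6,800.00 Cr) = 544.00 Cr + 13% × 5,547.00 Cr = 1,265.11 Cr
Retirement Security Contribution: 2% × 13,167.00 Cr = 263.34 Cr
Total: 1,265.11 Cr + 263.34 Cr = 1,528.45 Cr

1,528.45 Cr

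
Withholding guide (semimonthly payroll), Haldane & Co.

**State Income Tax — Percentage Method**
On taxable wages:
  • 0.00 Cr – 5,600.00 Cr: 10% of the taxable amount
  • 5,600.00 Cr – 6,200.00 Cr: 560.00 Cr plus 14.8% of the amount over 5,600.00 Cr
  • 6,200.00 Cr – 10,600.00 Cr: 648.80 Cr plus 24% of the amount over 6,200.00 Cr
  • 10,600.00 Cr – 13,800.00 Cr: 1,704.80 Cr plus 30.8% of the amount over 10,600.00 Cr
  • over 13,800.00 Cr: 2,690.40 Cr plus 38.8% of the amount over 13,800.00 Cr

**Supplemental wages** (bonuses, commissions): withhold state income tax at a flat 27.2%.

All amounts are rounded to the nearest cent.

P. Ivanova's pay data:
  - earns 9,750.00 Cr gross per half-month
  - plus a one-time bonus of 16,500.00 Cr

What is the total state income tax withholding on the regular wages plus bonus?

State Income Tax: taxable = 9,750.00 Cr
  648.80 Cr + 24% × (9,750.00 Cr − 6,200.00 Cr) = 648.80 Cr + 24% × 3,550.00 Cr = 1,500.80 Cr
Supplemental (27.2% flat on bonus): 27.2% × 16,500.00 Cr = 4,488.00 Cr
Total state income tax: 1,500.80 Cr + 4,488.00 Cr = 5,988.80 Cr

5,988.80 Cr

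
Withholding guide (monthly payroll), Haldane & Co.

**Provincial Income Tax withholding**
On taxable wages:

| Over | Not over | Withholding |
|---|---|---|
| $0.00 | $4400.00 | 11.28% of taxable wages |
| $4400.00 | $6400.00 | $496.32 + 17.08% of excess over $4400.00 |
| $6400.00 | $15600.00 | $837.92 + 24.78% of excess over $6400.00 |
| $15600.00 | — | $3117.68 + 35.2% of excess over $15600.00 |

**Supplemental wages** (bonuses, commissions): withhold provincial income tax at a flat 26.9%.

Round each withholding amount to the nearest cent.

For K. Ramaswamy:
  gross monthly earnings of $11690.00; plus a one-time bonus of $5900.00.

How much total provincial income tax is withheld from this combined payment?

Provincial Income Tax: taxable = $11690.00
  $837.92 + 24.78% × ($11690.00 − $6400.00) = $837.92 + 24.78% × $5290.00 = $2148.78
Supplemental (26.9% flat on bonus): 26.9% × $5900.00 = $1587.10
Total provincial income tax: $2148.78 + $1587.10 = $3735.88

$3735.88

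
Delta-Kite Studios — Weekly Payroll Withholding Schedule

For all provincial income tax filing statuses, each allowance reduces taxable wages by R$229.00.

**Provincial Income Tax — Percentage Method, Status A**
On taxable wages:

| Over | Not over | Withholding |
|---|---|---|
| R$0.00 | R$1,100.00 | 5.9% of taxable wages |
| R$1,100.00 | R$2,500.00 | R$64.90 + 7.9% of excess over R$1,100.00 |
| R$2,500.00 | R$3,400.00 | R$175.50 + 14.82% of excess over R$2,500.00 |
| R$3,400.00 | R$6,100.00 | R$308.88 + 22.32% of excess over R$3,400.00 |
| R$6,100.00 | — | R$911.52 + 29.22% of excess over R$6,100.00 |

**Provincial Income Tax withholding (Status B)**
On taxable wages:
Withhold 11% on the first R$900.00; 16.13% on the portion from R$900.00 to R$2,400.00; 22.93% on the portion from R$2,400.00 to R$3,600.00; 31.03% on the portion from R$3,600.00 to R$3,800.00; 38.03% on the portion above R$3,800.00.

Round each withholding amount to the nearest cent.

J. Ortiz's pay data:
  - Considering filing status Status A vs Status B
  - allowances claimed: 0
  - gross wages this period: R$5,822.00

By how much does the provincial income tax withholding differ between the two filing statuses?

R$597.67

Provincial Income Tax (Status A): taxable = R$5,822.00
  R$308.88 + 22.32% × (R$5,822.00 − R$3,400.00) = R$308.88 + 22.32% × R$2,422.00 = R$849.47
Provincial Income Tax (Status B): taxable = R$5,822.00
  R$678.17 + 38.03% × (R$5,822.00 − R$3,800.00) = R$678.17 + 38.03% × R$2,022.00 = R$1,447.14
Difference: |R$849.47 − R$1,447.14| = R$597.67 (higher under Status B)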